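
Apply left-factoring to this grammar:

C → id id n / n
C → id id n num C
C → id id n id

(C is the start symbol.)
C → id id n C'
C' → / n
C' → num C
C' → id

Left-factoring transforms A → αβ₁ | αβ₂ into A → αA' and A' → β₁ | β₂
(α is the longest common prefix among the alternatives). Repeat until
no nonterminal has two alternatives with a common prefix.

Round 1: C has alternatives sharing prefix 'id id n'. Introduce C': C → id id n C'
  Add: C' → / n
  Add: C' → num C
  Add: C' → id

No remaining common prefixes — done.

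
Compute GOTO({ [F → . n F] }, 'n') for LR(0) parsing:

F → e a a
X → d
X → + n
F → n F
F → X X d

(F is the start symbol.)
{ [F → . X X d], [F → . e a a], [F → . n F], [F → n . F], [X → . + n], [X → . d] }

GOTO(I, 'n') = CLOSURE({ [A → αX.β] : [A → α.Xβ] ∈ I, X = 'n' })

Items with dot before 'n', with the dot advanced:
  [F → . n F] → [F → n . F]
Closure of the advanced items:
  [F → n . F] has the dot before F: add [F → . e a a], [F → . n F], [F → . X X d]
  [F → . X X d] has the dot before X: add [X → . d], [X → . + n]

GOTO = { [F → . X X d], [F → . e a a], [F → . n F], [F → n . F], [X → . + n], [X → . d] }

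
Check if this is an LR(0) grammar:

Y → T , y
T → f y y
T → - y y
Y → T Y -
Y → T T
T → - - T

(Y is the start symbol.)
No. Shift-reduce conflict between [Y → T T .] and [T → . - - T]

A grammar is LR(0) if no state in the canonical LR(0) collection has:
  - both a shift item (dot before a terminal) and a complete item (shift-reduce conflict), or
  - two or more complete items (reduce-reduce conflict; the accept item [Y' → Y .] counts as a complete item here).

Augment with Y' → Y and build the canonical LR(0) collection (I0 = CLOSURE({[Y' → . Y]}), then GOTO on every symbol after a dot until no new states appear). It has 16 states:
  I0: { [T → . - - T], [T → . - y y], [T → . f y y], [Y → . T , y], [Y → . T T], [Y → . T Y -], [Y' → . Y] }  — shift
  I1: { [T → - . - T], [T → - . y y] }  — shift
  I2: { [T → . - - T], [T → . - y y], [T → . f y y], [Y → . T , y], [Y → . T T], [Y → . T Y -], [Y → T . , y], [Y → T . T], [Y → T . Y -] }  — shift
  I3: { [Y' → Y .] }  — accept
  I4: { [T → f . y y] }  — shift
  I5: { [T → f y . y] }  — shift
  I6: { [T → f y y .] }  — reduce
  I7: { [Y → T , . y] }  — shift
  I8: { [T → . - - T], [T → . - y y], [T → . f y y], [Y → . T , y], [Y → . T T], [Y → . T Y -], [Y → T . , y], [Y → T . T], [Y → T . Y -], [Y → T T .] }  — shift, reduce
  I9: { [Y → T Y . -] }  — shift
  I10: { [Y → T Y - .] }  — reduce
  I11: { [Y → T , y .] }  — reduce
  I12: { [T → - - . T], [T → . - - T], [T → . - y y], [T → . f y y] }  — shift
  I13: { [T → - y . y] }  — shift
  I14: { [T → - y y .] }  — reduce
  I15: { [T → - - T .] }  — reduce

Conflict in state I8:
  Shift-reduce conflict between [Y → T T .] and [T → . - - T]
So the grammar is NOT LR(0).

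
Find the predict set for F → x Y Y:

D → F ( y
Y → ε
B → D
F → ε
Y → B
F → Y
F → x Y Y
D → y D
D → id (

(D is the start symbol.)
{ 'x' }

PREDICT(F → x Y Y) = (FIRST(RHS) \ {ε}) ∪ (FOLLOW(F) if ε ∈ FIRST(RHS), i.e. RHS ⇒* ε)
FIRST(x Y Y) = { 'x' }
ε ∉ FIRST(x Y Y), so FOLLOW(F) is not added.
PREDICT(F → x Y Y) = { 'x' }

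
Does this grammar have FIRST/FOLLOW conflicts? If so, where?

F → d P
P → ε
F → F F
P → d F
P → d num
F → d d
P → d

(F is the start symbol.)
Yes. P → d F with FOLLOW(P) on { 'd' }; P → d num with FOLLOW(P) on { 'd' }; P → d with FOLLOW(P) on { 'd' }

A FIRST/FOLLOW conflict occurs when a non-terminal N has a nullable alternative N → β (β ⇒* ε) and another alternative N → α with FIRST(α) ∩ FOLLOW(N) ≠ ∅: on such a lookahead the parser cannot decide between expanding α and letting N vanish via β.

Nullable non-terminals: P.

P: nullable alternative(s) P → ε; FOLLOW(P) = { $, 'd' }
  P → ε: FIRST \ {ε} = { } — this is the only nullable alternative, skip
  P → d F: FIRST \ {ε} = { 'd' } — overlaps FOLLOW(P) on { 'd' }: CONFLICT
  P → d num: FIRST \ {ε} = { 'd' } — overlaps FOLLOW(P) on { 'd' }: CONFLICT
  P → d: FIRST \ {ε} = { 'd' } — overlaps FOLLOW(P) on { 'd' }: CONFLICT

F has no nullable alternative, so no FIRST/FOLLOW check is needed there.

So the grammar has 3 FIRST/FOLLOW conflicts (marked CONFLICT above).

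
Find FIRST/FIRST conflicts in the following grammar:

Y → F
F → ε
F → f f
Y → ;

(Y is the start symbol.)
A FIRST/FIRST conflict occurs when two productions N → α and N → β for the same non-terminal have FIRST(α) ∩ FIRST(β) ≠ ∅ (with ε ∈ FIRST of a nullable right-hand side, so two nullable alternatives also conflict).

FIRST sets of the non-terminals at (or reachable through a nullable prefix from) the front of some alternative:
  FIRST(F) = { 'f', ε }

Productions for Y:
  Y → F: FIRST = { 'f', ε }
  Y → ;: FIRST = { ';' }
Productions for F:
  F → ε: FIRST = { ε }
  F → f f: FIRST = { 'f' }

All alternatives of each non-terminal have pairwise disjoint FIRST sets.

Answer: No FIRST/FIRST conflicts.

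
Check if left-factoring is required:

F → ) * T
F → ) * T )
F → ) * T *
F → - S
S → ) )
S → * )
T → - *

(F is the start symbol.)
Left-factoring is needed when two productions for the same non-terminal
share a common prefix on the right-hand side.

Productions for F:
  F → ) * T
  F → ) * T )
  F → ) * T *
  F → - S
Productions for S:
  S → ) )
  S → * )

Found common prefix ') * T' in productions for F

Answer: Yes, F has productions with common prefix ') * T'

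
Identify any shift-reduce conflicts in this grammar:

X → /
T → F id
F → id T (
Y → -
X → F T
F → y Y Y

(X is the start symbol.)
Augment with X' → X and build the canonical LR(0) collection (I0 = CLOSURE({[X' → . X]}), then GOTO on every symbol after a dot until no new states appear). It has 14 states:
  I0: { [F → . id T (], [F → . y Y Y], [X → . /], [X → . F T], [X' → . X] }  — shift
  I1: { [X → / .] }  — reduce
  I2: { [F → . id T (], [F → . y Y Y], [T → . F id], [X → F . T] }  — shift
  I3: { [X' → X .] }  — accept
  I4: { [F → . id T (], [F → . y Y Y], [F → id . T (], [T → . F id] }  — shift
  I5: { [F → y . Y Y], [Y → . -] }  — shift
  I6: { [Y → - .] }  — reduce
  I7: { [F → y Y . Y], [Y → . -] }  — shift
  I8: { [F → y Y Y .] }  — reduce
  I9: { [T → F . id] }  — shift
  I10: { [F → id T . (] }  — shift
  I11: { [F → id T ( .] }  — reduce
  I12: { [T → F id .] }  — reduce
  I13: { [X → F T .] }  — reduce

No state contains both a complete item and a shift item.

Answer: No shift-reduce conflicts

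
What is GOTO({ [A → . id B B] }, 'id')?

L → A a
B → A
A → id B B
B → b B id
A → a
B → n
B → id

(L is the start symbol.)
GOTO(I, 'id') = CLOSURE({ [A → αX.β] : [A → α.Xβ] ∈ I, X = 'id' })

Items with dot before 'id', with the dot advanced:
  [A → . id B B] → [A → id . B B]
Closure of the advanced items:
  [A → id . B B] has the dot before B: add [B → . A], [B → . b B id], [B → . n], [B → . id]
  [B → . A] has the dot before A: add [A → . id B B], [A → . a]

GOTO = { [A → . a], [A → . id B B], [A → id . B B], [B → . A], [B → . b B id], [B → . id], [B → . n] }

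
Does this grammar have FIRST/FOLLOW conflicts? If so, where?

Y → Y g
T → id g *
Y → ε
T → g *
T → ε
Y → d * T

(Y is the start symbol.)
Yes. Y → Y g with FOLLOW(Y) on { 'g' }; T → g '*' with FOLLOW(T) on { 'g' }

A FIRST/FOLLOW conflict occurs when a non-terminal N has a nullable alternative N → β (β ⇒* ε) and another alternative N → α with FIRST(α) ∩ FOLLOW(N) ≠ ∅: on such a lookahead the parser cannot decide between expanding α and letting N vanish via β.

Nullable non-terminals: T, Y.
FIRST sets used below: FIRST(Y) = { 'd', 'g', ε }

T: nullable alternative(s) T → ε; FOLLOW(T) = { $, 'g' }
  T → id g *: FIRST \ {ε} = { 'id' } — disjoint from FOLLOW(T)
  T → g *: FIRST \ {ε} = { 'g' } — overlaps FOLLOW(T) on { 'g' }: CONFLICT
  T → ε: FIRST \ {ε} = { } — this is the only nullable alternative, skip

Y: nullable alternative(s) Y → ε; FOLLOW(Y) = { $, 'g' }
  Y → Y g: FIRST \ {ε} = { 'd', 'g' } — overlaps FOLLOW(Y) on { 'g' }: CONFLICT
  Y → ε: FIRST \ {ε} = { } — this is the only nullable alternative, skip
  Y → d * T: FIRST \ {ε} = { 'd' } — disjoint from FOLLOW(Y)

So the grammar has 2 FIRST/FOLLOW conflicts (marked CONFLICT above).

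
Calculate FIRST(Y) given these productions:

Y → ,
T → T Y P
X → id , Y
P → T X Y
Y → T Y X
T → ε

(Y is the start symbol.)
{ ',' }

FIRST sets of the other non-terminals involved (by the same procedure, iterated to a fixed point):
  FIRST(T) = { ',', ε }

From Y → ,:
  - ',' is a terminal: add ',' and stop
From Y → T Y X:
  - T is a non-terminal: add FIRST(T) \ {ε} = { ',' }
    T is nullable, so continue to the next symbol
  - Y is the symbol being defined: contributes nothing new
    Y is not nullable, so stop

Collecting: FIRST(Y) = { ',' }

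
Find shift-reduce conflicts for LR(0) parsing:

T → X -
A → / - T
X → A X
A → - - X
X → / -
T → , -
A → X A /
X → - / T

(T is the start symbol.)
A shift-reduce conflict occurs when an LR(0) state has both:
  - a complete (reduce) item [A → α .] (dot at the end), and
  - a shift item [B → β . c γ] (dot before a terminal).

Augment with T' → T and build the canonical LR(0) collection (I0 = CLOSURE({[T' → . T]}), then GOTO on every symbol after a dot until no new states appear). It has 19 states:
  I0: { [A → . - - X], [A → . / - T], [A → . X A /], [T → . , -], [T → . X -], [T' → . T], [X → . - / T], [X → . / -], [X → . A X] }  — shift
  I1: { [T → , . -] }  — shift
  I2: { [A → - . - X], [X → - . / T] }  — shift
  I3: { [A → / . - T], [X → / . -] }  — shift
  I4: { [A → . - - X], [A → . / - T], [A → . X A /], [X → . - / T], [X → . / -], [X → . A X], [X → A . X] }  — shift
  I5: { [T' → T .] }  — accept
  I6: { [A → . - - X], [A → . / - T], [A → . X A /], [A → X . A /], [T → X . -], [X → . - / T], [X → . / -], [X → . A X] }  — shift
  I7: { [A → - . - X], [T → X - .], [X → - . / T] }  — shift, reduce
  I8: { [A → . - - X], [A → . / - T], [A → . X A /], [A → X A . /], [X → . - / T], [X → . / -], [X → . A X], [X → A . X] }  — shift
  I9: { [A → . - - X], [A → . / - T], [A → . X A /], [A → X . A /], [X → . - / T], [X → . / -], [X → . A X] }  — shift
  I10: { [A → / . - T], [A → X A / .], [X → / . -] }  — shift, reduce
  I11: { [A → . - - X], [A → . / - T], [A → . X A /], [A → X . A /], [X → . - / T], [X → . / -], [X → . A X], [X → A X .] }  — shift, reduce
  I12: { [A → . - - X], [A → . / - T], [A → . X A /], [A → / - . T], [T → . , -], [T → . X -], [X → . - / T], [X → . / -], [X → . A X], [X → / - .] }  — shift, reduce
  I13: { [A → / - T .] }  — reduce
  I14: { [A → - - . X], [A → . - - X], [A → . / - T], [A → . X A /], [X → . - / T], [X → . / -], [X → . A X] }  — shift
  I15: { [A → . - - X], [A → . / - T], [A → . X A /], [T → . , -], [T → . X -], [X → - / . T], [X → . - / T], [X → . / -], [X → . A X] }  — shift
  I16: { [X → - / T .] }  — reduce
  I17: { [A → - - X .], [A → . - - X], [A → . / - T], [A → . X A /], [A → X . A /], [X → . - / T], [X → . / -], [X → . A X] }  — shift, reduce
  I18: { [T → , - .] }  — reduce

I7 contains reduce item [T → X - .] and shift items [A → - . - X], [X → - . / T] — shift-reduce conflict.
I10 contains reduce item [A → X A / .] and shift items [A → / . - T], [X → / . -] — shift-reduce conflict.
I11 contains reduce item [X → A X .] and shift items [A → . - - X], [A → . / - T], [X → . - / T], [X → . / -] — shift-reduce conflict.
I12 contains reduce item [X → / - .] and shift items [A → . - - X], [A → . / - T], [T → . , -], [X → . - / T], [X → . / -] — shift-reduce conflict.
I17 contains reduce item [A → - - X .] and shift items [A → . - - X], [A → . / - T], [X → . - / T], [X → . / -] — shift-reduce conflict.

Answer: Yes — I7: [T → X - .] vs [A → - . - X]; I10: [A → X A / .] vs [A → / . - T]; I11: [X → A X .] vs [A → . - - X]; I12: [X → / - .] vs [A → . - - X]; I17: [A → - - X .] vs [A → . - - X]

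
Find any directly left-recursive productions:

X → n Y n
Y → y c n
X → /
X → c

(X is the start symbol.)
X → n Y n: starts with n
Y → y c n: starts with y
X → /: starts with '/'
X → c: starts with c

No direct left recursion found.

Answer: No direct left recursion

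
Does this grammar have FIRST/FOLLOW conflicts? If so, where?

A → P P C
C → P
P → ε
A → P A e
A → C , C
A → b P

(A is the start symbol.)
Nullable non-terminals: A, C, P.
FIRST sets used below: FIRST(P) = { ε }, FIRST(C) = { ε }, FIRST(A) = { ',', 'b', 'e', ε }

A: nullable alternative(s) A → P P C; FOLLOW(A) = { $, 'e' }
  A → P P C: FIRST \ {ε} = { } — this is the only nullable alternative, skip
  A → P A e: FIRST \ {ε} = { ',', 'b', 'e' } — overlaps FOLLOW(A) on { 'e' }: CONFLICT
  A → C , C: FIRST \ {ε} = { ',' } — disjoint from FOLLOW(A)
  A → b P: FIRST \ {ε} = { 'b' } — disjoint from FOLLOW(A)
C has a nullable alternative but only one production, so nothing to check.
P has a nullable alternative but only one production, so nothing to check.

So the grammar has 1 FIRST/FOLLOW conflict (marked CONFLICT above).

Answer: Yes. A → P A e with FOLLOW(A) on { 'e' }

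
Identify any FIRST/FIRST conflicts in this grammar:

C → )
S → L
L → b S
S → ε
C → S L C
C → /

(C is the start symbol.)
No FIRST/FIRST conflicts.

A FIRST/FIRST conflict occurs when two productions N → α and N → β for the same non-terminal have FIRST(α) ∩ FIRST(β) ≠ ∅ (with ε ∈ FIRST of a nullable right-hand side, so two nullable alternatives also conflict).

FIRST sets of the non-terminals at (or reachable through a nullable prefix from) the front of some alternative:
  FIRST(S) = { 'b', ε }
  FIRST(L) = { 'b' }

Productions for C:
  C → ): FIRST = { ')' }
  C → S L C: FIRST = { 'b' }
  C → /: FIRST = { '/' }
Productions for S:
  S → L: FIRST = { 'b' }
  S → ε: FIRST = { ε }
L has only one production, so no FIRST/FIRST conflict is possible there.

All alternatives of each non-terminal have pairwise disjoint FIRST sets.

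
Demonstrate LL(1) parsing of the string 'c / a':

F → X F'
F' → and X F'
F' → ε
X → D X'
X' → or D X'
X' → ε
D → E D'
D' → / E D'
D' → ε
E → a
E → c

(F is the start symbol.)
LL(1) parsing maintains a stack (initially the start symbol over $) and the input. At each step: if the stack top is a terminal, match it against the current input token; if it is a non-terminal N, replace it with the RHS of M[N, lookahead] (the unique production whose predict set contains the lookahead).

Stack is shown with the top on the left.

Stack           Input    Action
-------------------------------
F $             c / a $  output F → X F'
X F' $          c / a $  output X → D X'
D X' F' $       c / a $  output D → E D'
E D' X' F' $    c / a $  output E → c
c D' X' F' $    c / a $  match 'c'
D' X' F' $      / a $    output D' → / E D'
/ E D' X' F' $  / a $    match '/'
E D' X' F' $    a $      output E → a
a D' X' F' $    a $      match 'a'
D' X' F' $      $        output D' → ε
X' F' $         $        output X' → ε
F' $            $        output F' → ε
$               $        accept

The string is accepted.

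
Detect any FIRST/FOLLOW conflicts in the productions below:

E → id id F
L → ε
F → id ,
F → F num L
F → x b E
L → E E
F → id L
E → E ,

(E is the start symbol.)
Yes. L → E E with FOLLOW(L) on { 'id' }

A FIRST/FOLLOW conflict occurs when a non-terminal N has a nullable alternative N → β (β ⇒* ε) and another alternative N → α with FIRST(α) ∩ FOLLOW(N) ≠ ∅: on such a lookahead the parser cannot decide between expanding α and letting N vanish via β.

Nullable non-terminals: L.
FIRST sets used below: FIRST(E) = { 'id' }

L: nullable alternative(s) L → ε; FOLLOW(L) = { $, ',', 'id', 'num' }
  L → ε: FIRST \ {ε} = { } — this is the only nullable alternative, skip
  L → E E: FIRST \ {ε} = { 'id' } — overlaps FOLLOW(L) on { 'id' }: CONFLICT

E, F have no nullable alternative, so no FIRST/FOLLOW check is needed there.

So the grammar has 1 FIRST/FOLLOW conflict (marked CONFLICT above).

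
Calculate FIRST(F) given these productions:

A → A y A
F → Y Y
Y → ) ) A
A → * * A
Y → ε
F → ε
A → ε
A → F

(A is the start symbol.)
{ ')', ε }

To compute FIRST(F), examine every production with F on the left-hand side, reading each right-hand side left to right until a non-nullable symbol is reached.

FIRST sets of the other non-terminals involved (by the same procedure, iterated to a fixed point):
  FIRST(Y) = { ')', ε }

From F → Y Y:
  - Y is a non-terminal: add FIRST(Y) \ {ε} = { ')' }
    Y is nullable, so continue to the next symbol
  - Y is a non-terminal: add FIRST(Y) \ {ε} = { ')' }
    Y is nullable and nothing follows, so the whole right-hand side can vanish: ε ∈ FIRST(F)
From F → ε:
  - ε-production, so ε ∈ FIRST(F)

Collecting: FIRST(F) = { ')', ε }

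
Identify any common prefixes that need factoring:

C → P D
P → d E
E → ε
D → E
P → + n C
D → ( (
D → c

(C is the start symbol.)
Left-factoring is needed when two productions for the same non-terminal
share a common prefix on the right-hand side.

Productions for P:
  P → d E
  P → + n C
Productions for D:
  D → E
  D → ( (
  D → c

No common prefixes found.

Answer: No, left-factoring is not needed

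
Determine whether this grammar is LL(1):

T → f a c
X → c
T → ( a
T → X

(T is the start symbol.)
A grammar is LL(1) if for each non-terminal N with multiple productions, the predict sets of those productions are pairwise disjoint, where PREDICT(N → α) = (FIRST(α) \ {ε}) ∪ (FOLLOW(N) if α ⇒* ε).

Relevant sets:
  FIRST(X) = { 'c' }

For T:
  PREDICT(T → f a c) = { 'f' }
  PREDICT(T → '(' a) = { '(' }
  PREDICT(T → X) = { 'c' }
X has a single production, so nothing to check there.

All predict sets are disjoint. The grammar IS LL(1).

Answer: Yes, the grammar is LL(1).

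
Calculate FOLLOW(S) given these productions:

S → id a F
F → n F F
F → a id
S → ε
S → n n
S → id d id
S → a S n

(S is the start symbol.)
To compute FOLLOW(S), find every occurrence of S on a right-hand side N → α S β: add FIRST(β) \ {ε}, and if β is empty or nullable also add FOLLOW(N). Iterate to a fixed point.

S is the start symbol, so $ ∈ FOLLOW(S).
In S → a S n: S is followed by n, add FIRST(n) \ {ε} = { 'n' }

Taking the union: FOLLOW(S) = { $, 'n' }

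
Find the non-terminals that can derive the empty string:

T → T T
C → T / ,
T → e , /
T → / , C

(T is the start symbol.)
None

There are no ε-productions, so no non-terminal can derive ε.
No non-terminals are nullable.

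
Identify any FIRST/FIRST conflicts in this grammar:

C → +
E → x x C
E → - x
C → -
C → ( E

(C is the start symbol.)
A FIRST/FIRST conflict occurs when two productions N → α and N → β for the same non-terminal have FIRST(α) ∩ FIRST(β) ≠ ∅ (with ε ∈ FIRST of a nullable right-hand side, so two nullable alternatives also conflict).

Productions for C:
  C → +: FIRST = { '+' }
  C → -: FIRST = { '-' }
  C → ( E: FIRST = { '(' }
Productions for E:
  E → x x C: FIRST = { 'x' }
  E → - x: FIRST = { '-' }

All alternatives of each non-terminal have pairwise disjoint FIRST sets.

Answer: No FIRST/FIRST conflicts.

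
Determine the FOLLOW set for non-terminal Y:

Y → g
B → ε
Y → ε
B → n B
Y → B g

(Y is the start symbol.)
Y is the start symbol, so $ ∈ FOLLOW(Y).
Y does not occur on any right-hand side.

Taking the union: FOLLOW(Y) = { $ }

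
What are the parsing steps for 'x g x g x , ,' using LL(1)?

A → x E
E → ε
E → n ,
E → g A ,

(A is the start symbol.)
LL(1) parsing maintains a stack (initially the start symbol over $) and the input. At each step: if the stack top is a terminal, match it against the current input token; if it is a non-terminal N, replace it with the RHS of M[N, lookahead] (the unique production whose predict set contains the lookahead).

Stack is shown with the top on the left.

Stack      Input            Action
----------------------------------
A $        x g x g x , , $  output A → x E
x E $      x g x g x , , $  match 'x'
E $        g x g x , , $    output E → g A ,
g A , $    g x g x , , $    match 'g'
A , $      x g x , , $      output A → x E
x E , $    x g x , , $      match 'x'
E , $      g x , , $        output E → g A ,
g A , , $  g x , , $        match 'g'
A , , $    x , , $          output A → x E
x E , , $  x , , $          match 'x'
E , , $    , , $            output E → ε
, , $      , , $            match ','
, $        , $              match ','
$          $                accept

The string is accepted.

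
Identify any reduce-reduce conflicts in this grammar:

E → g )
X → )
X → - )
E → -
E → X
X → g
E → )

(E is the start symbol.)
Yes — I1: [E → ) .] vs [X → ) .]

A reduce-reduce conflict occurs when an LR(0) state has two complete items [A → α .] and [B → β .] — both call for a reduction, and with no lookahead the parser cannot choose between them.

Augment with E' → E and build the canonical LR(0) collection (I0 = CLOSURE({[E' → . E]}), then GOTO on every symbol after a dot until no new states appear). It has 8 states:
  I0: { [E → . )], [E → . -], [E → . X], [E → . g )], [E' → . E], [X → . )], [X → . - )], [X → . g] }  — shift
  I1: { [E → ) .], [X → ) .] }  — 2 reduces
  I2: { [E → - .], [X → - . )] }  — shift, reduce
  I3: { [E' → E .] }  — accept
  I4: { [E → X .] }  — reduce
  I5: { [E → g . )], [X → g .] }  — shift, reduce
  I6: { [E → g ) .] }  — reduce
  I7: { [X → - ) .] }  — reduce

I1 contains complete items [E → ) .], [X → ) .] — reduce-reduce conflict.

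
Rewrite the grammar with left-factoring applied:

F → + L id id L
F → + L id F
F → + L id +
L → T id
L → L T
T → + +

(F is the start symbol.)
Left-factoring transforms A → αβ₁ | αβ₂ into A → αA' and A' → β₁ | β₂
(α is the longest common prefix among the alternatives). Repeat until
no nonterminal has two alternatives with a common prefix.

Round 1: F has alternatives sharing prefix '+ L id'. Introduce F': F → + L id F'
  Add: F' → id L
  Add: F' → F
  Add: F' → +

No remaining common prefixes — done.

Resulting grammar:
F → + L id F'
F' → id L
F' → F
F' → +
L → T id
L → L T
T → + +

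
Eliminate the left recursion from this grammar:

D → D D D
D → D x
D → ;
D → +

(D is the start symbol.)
D → ; D'
D → + D'
D' → D D D'
D' → x D'
D' → ε

D is directly left-recursive. The standard transformation for
  A → A α₁ | ... | A α_m | β₁ | ... | β_n
is
  A  → β₁ A' | ... | β_n A'
  A' → α₁ A' | ... | α_m A' | ε

D → ; becomes D → ; D'
D → + becomes D → + D'
D → D D D becomes D' → D D D'
D → D x becomes D' → x D'
Add D' → ε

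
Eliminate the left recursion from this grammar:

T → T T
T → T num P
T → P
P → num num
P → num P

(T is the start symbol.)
T is directly left-recursive. The standard transformation for
  A → A α₁ | ... | A α_m | β₁ | ... | β_n
is
  A  → β₁ A' | ... | β_n A'
  A' → α₁ A' | ... | α_m A' | ε

T → P becomes T → P T'
T → T T becomes T' → T T'
T → T num P becomes T' → num P T'
Add T' → ε

Productions for other non-terminals are unchanged:
  P → num num
  P → num P

Resulting grammar:
T → P T'
T' → T T'
T' → num P T'
T' → ε
P → num num
P → num P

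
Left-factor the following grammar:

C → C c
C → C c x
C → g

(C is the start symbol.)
C → C c C'
C' → ε
C' → x
C → g

Left-factoring transforms A → αβ₁ | αβ₂ into A → αA' and A' → β₁ | β₂
(α is the longest common prefix among the alternatives). Repeat until
no nonterminal has two alternatives with a common prefix.

Round 1: C has alternatives sharing prefix 'C c'. Introduce C': C → C c C'
  Add: C' → ε
  Add: C' → x

No remaining common prefixes — done.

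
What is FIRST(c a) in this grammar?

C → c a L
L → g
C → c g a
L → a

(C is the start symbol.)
To compute FIRST(c a), process the symbols left to right:
Symbol c is a terminal. Add 'c' and stop.
FIRST(c a) = { 'c' }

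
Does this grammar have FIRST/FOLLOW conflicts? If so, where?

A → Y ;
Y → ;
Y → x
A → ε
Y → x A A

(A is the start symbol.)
Yes. A → Y ';' with FOLLOW(A) on { ';', 'x' }

A FIRST/FOLLOW conflict occurs when a non-terminal N has a nullable alternative N → β (β ⇒* ε) and another alternative N → α with FIRST(α) ∩ FOLLOW(N) ≠ ∅: on such a lookahead the parser cannot decide between expanding α and letting N vanish via β.

Nullable non-terminals: A.
FIRST sets used below: FIRST(Y) = { ';', 'x' }

A: nullable alternative(s) A → ε; FOLLOW(A) = { $, ';', 'x' }
  A → Y ;: FIRST \ {ε} = { ';', 'x' } — overlaps FOLLOW(A) on { ';', 'x' }: CONFLICT
  A → ε: FIRST \ {ε} = { } — this is the only nullable alternative, skip

Y has no nullable alternative, so no FIRST/FOLLOW check is needed there.

So the grammar has 1 FIRST/FOLLOW conflict (marked CONFLICT above).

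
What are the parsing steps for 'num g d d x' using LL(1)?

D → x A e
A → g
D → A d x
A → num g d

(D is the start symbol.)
Stack is shown with the top on the left.

Stack          Input          Action
------------------------------------
D $            num g d d x $  output D → A d x
A d x $        num g d d x $  output A → num g d
num g d d x $  num g d d x $  match 'num'
g d d x $      g d d x $      match 'g'
d d x $        d d x $        match 'd'
d x $          d x $          match 'd'
x $            x $            match 'x'
$              $              accept

The string is accepted.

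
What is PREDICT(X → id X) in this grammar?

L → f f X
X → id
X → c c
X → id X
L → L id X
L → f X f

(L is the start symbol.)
{ 'id' }

PREDICT(X → id X) = (FIRST(RHS) \ {ε}) ∪ (FOLLOW(X) if ε ∈ FIRST(RHS), i.e. RHS ⇒* ε)
FIRST(id X) = { 'id' }
ε ∉ FIRST(id X), so FOLLOW(X) is not added.
PREDICT(X → id X) = { 'id' }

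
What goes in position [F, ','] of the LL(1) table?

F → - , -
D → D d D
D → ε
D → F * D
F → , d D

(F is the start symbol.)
To find M[F, ','], we find productions for F where ',' is in the predict set (PREDICT(N → α) = (FIRST(α) \ {ε}) ∪ (FOLLOW(N) if α ⇒* ε)).

F → - , -: PREDICT = { '-' }
F → , d D: PREDICT = { ',' }
  ',' is in predict set, so this production goes in M[F, ',']

M[F, ','] = F → , d D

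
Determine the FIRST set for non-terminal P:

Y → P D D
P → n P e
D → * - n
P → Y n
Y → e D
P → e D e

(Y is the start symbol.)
To compute FIRST(P), examine every production with P on the left-hand side, reading each right-hand side left to right until a non-nullable symbol is reached.

FIRST sets of the other non-terminals involved (by the same procedure, iterated to a fixed point):
  FIRST(Y) = { 'e', 'n' }

From P → n P e:
  - n is a terminal: add 'n' and stop
From P → Y n:
  - Y is a non-terminal: add FIRST(Y) \ {ε} = { 'e', 'n' }
    Y is not nullable, so stop
From P → e D e:
  - e is a terminal: add 'e' and stop

Collecting: FIRST(P) = { 'e', 'n' }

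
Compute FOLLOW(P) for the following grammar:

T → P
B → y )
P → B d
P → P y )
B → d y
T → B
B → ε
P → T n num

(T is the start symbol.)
{ $, 'n', 'y' }

To compute FOLLOW(P), find every occurrence of P on a right-hand side N → α P β: add FIRST(β) \ {ε}, and if β is empty or nullable also add FOLLOW(N). Iterate to a fixed point.

In T → P: P is at the end, add FOLLOW(T)
In P → P y ): P is followed by y ')', add FIRST(y ')') \ {ε} = { 'y' }

The FOLLOW sets referred to above (computed the same way, to a fixed point):
  FOLLOW(T) = { $, 'n' }

Taking the union: FOLLOW(P) = { $, 'n', 'y' }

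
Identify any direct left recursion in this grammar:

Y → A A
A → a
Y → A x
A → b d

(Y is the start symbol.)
No direct left recursion

Direct left recursion occurs when N → N α for some non-terminal N (the right-hand side begins with the left-hand side itself).

Y → A A: starts with A
A → a: starts with a
Y → A x: starts with A
A → b d: starts with b

No direct left recursion found.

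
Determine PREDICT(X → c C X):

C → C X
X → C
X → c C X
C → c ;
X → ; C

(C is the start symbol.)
PREDICT(X → c C X) = (FIRST(RHS) \ {ε}) ∪ (FOLLOW(X) if ε ∈ FIRST(RHS), i.e. RHS ⇒* ε)
FIRST(c C X) = { 'c' }
ε ∉ FIRST(c C X), so FOLLOW(X) is not added.
PREDICT(X → c C X) = { 'c' }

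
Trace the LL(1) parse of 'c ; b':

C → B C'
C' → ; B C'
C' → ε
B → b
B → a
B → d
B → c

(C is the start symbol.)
Stack is shown with the top on the left.

Stack     Input    Action
-------------------------
C $       c ; b $  output C → B C'
B C' $    c ; b $  output B → c
c C' $    c ; b $  match 'c'
C' $      ; b $    output C' → ; B C'
; B C' $  ; b $    match ';'
B C' $    b $      output B → b
b C' $    b $      match 'b'
C' $      $        output C' → ε
$         $        accept

The string is accepted.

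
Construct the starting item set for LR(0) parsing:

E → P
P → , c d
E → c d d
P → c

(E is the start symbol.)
{ [E → . P], [E → . c d d], [E' → . E], [P → . , c d], [P → . c] }

First, augment the grammar with E' → E
I₀ = CLOSURE({ [E' → . E] }):
  [E' → . E] has the dot before E: add [E → . P], [E → . c d d]
  [E → . P] has the dot before P: add [P → . , c d], [P → . c]
No further items can be added.

I₀ = { [E → . P], [E → . c d d], [E' → . E], [P → . , c d], [P → . c] }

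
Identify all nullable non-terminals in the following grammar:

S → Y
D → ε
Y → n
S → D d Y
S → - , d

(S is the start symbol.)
{ 'D' }

A non-terminal is nullable if it can derive ε (the empty string): either it has an ε-production, or it has a production whose right-hand side consists entirely of nullable non-terminals.

ε-productions: D → ε
So D is immediately nullable.
No further non-terminal can be added: every production for the remaining non-terminals contains a terminal or a non-nullable non-terminal.
Nullable = { 'D' }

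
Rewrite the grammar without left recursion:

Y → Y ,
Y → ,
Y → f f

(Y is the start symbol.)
Y → , Y'
Y → f f Y'
Y' → , Y'
Y' → ε

Y is directly left-recursive. The standard transformation for
  A → A α₁ | ... | A α_m | β₁ | ... | β_n
is
  A  → β₁ A' | ... | β_n A'
  A' → α₁ A' | ... | α_m A' | ε

Y → , becomes Y → , Y'
Y → f f becomes Y → f f Y'
Y → Y , becomes Y' → , Y'
Add Y' → ε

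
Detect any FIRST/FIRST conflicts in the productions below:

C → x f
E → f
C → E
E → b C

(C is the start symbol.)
No FIRST/FIRST conflicts.

A FIRST/FIRST conflict occurs when two productions N → α and N → β for the same non-terminal have FIRST(α) ∩ FIRST(β) ≠ ∅ (with ε ∈ FIRST of a nullable right-hand side, so two nullable alternatives also conflict).

FIRST sets of the non-terminals at (or reachable through a nullable prefix from) the front of some alternative:
  FIRST(E) = { 'b', 'f' }

Productions for C:
  C → x f: FIRST = { 'x' }
  C → E: FIRST = { 'b', 'f' }
Productions for E:
  E → f: FIRST = { 'f' }
  E → b C: FIRST = { 'b' }

All alternatives of each non-terminal have pairwise disjoint FIRST sets.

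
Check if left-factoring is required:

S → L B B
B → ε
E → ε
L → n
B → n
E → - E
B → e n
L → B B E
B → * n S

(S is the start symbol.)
No, left-factoring is not needed

Left-factoring is needed when two productions for the same non-terminal
share a common prefix on the right-hand side.

Productions for B:
  B → ε
  B → n
  B → e n
  B → * n S
Productions for E:
  E → ε
  E → - E
Productions for L:
  L → n
  L → B B E

No common prefixes found.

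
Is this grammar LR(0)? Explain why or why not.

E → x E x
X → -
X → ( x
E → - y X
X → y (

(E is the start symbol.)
Yes, the grammar is LR(0)

A grammar is LR(0) if no state in the canonical LR(0) collection has:
  - both a shift item (dot before a terminal) and a complete item (shift-reduce conflict), or
  - two or more complete items (reduce-reduce conflict; the accept item [E' → E .] counts as a complete item here).

Augment with E' → E and build the canonical LR(0) collection (I0 = CLOSURE({[E' → . E]}), then GOTO on every symbol after a dot until no new states appear). It has 13 states:
  I0: { [E → . - y X], [E → . x E x], [E' → . E] }  — shift
  I1: { [E → - . y X] }  — shift
  I2: { [E' → E .] }  — accept
  I3: { [E → . - y X], [E → . x E x], [E → x . E x] }  — shift
  I4: { [E → x E . x] }  — shift
  I5: { [E → x E x .] }  — reduce
  I6: { [E → - y . X], [X → . ( x], [X → . -], [X → . y (] }  — shift
  I7: { [X → ( . x] }  — shift
  I8: { [X → - .] }  — reduce
  I9: { [E → - y X .] }  — reduce
  I10: { [X → y . (] }  — shift
  I11: { [X → y ( .] }  — reduce
  I12: { [X → ( x .] }  — reduce

Every state is either a pure shift/goto state or contains exactly one complete item and nothing to shift — no conflicts. The grammar is LR(0).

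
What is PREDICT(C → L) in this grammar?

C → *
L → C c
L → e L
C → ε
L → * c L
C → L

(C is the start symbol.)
{ '*', 'c', 'e' }

PREDICT(C → L) = (FIRST(RHS) \ {ε}) ∪ (FOLLOW(C) if ε ∈ FIRST(RHS), i.e. RHS ⇒* ε)
FIRST(L) = { '*', 'c', 'e' }
FIRST(L) = { '*', 'c', 'e' }
ε ∉ FIRST(L), so FOLLOW(C) is not added.
PREDICT(C → L) = { '*', 'c', 'e' }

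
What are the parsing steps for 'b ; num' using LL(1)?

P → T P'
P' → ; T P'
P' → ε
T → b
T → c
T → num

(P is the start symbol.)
Stack is shown with the top on the left.

Stack     Input      Action
---------------------------
P $       b ; num $  output P → T P'
T P' $    b ; num $  output T → b
b P' $    b ; num $  match 'b'
P' $      ; num $    output P' → ; T P'
; T P' $  ; num $    match ';'
T P' $    num $      output T → num
num P' $  num $      match 'num'
P' $      $          output P' → ε
$         $          accept

The string is accepted.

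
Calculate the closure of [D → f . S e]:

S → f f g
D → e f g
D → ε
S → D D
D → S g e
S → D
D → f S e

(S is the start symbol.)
Start with: [D → f . S e]
  [D → f . S e] has the dot before S: add [S → . f f g], [S → . D D], [S → . D]
  [S → . D D] has the dot before D: add [D → . e f g], [D → .], [D → . S g e], [D → . f S e]
No further items can be added.

CLOSURE = { [D → . S g e], [D → . e f g], [D → . f S e], [D → .], [D → f . S e], [S → . D D], [S → . D], [S → . f f g] }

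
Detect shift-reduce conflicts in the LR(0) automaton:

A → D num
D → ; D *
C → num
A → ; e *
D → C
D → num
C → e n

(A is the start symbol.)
A shift-reduce conflict occurs when an LR(0) state has both:
  - a complete (reduce) item [A → α .] (dot at the end), and
  - a shift item [B → β . c γ] (dot before a terminal).

Augment with A' → A and build the canonical LR(0) collection (I0 = CLOSURE({[A' → . A]}), then GOTO on every symbol after a dot until no new states appear). It has 14 states:
  I0: { [A → . ; e *], [A → . D num], [A' → . A], [C → . e n], [C → . num], [D → . ; D *], [D → . C], [D → . num] }  — shift
  I1: { [A → ; . e *], [C → . e n], [C → . num], [D → . ; D *], [D → . C], [D → . num], [D → ; . D *] }  — shift
  I2: { [A' → A .] }  — accept
  I3: { [D → C .] }  — reduce
  I4: { [A → D . num] }  — shift
  I5: { [C → e . n] }  — shift
  I6: { [C → num .], [D → num .] }  — 2 reduces
  I7: { [C → e n .] }  — reduce
  I8: { [A → D num .] }  — reduce
  I9: { [C → . e n], [C → . num], [D → . ; D *], [D → . C], [D → . num], [D → ; . D *] }  — shift
  I10: { [D → ; D . *] }  — shift
  I11: { [A → ; e . *], [C → e . n] }  — shift
  I12: { [A → ; e * .] }  — reduce
  I13: { [D → ; D * .] }  — reduce

No state contains both a complete item and a shift item.

Answer: No shift-reduce conflicts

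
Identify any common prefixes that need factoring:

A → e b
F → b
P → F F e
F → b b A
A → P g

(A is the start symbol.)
Yes, F has productions with common prefix 'b'

Left-factoring is needed when two productions for the same non-terminal
share a common prefix on the right-hand side.

Productions for A:
  A → e b
  A → P g
Productions for F:
  F → b
  F → b b A

Found common prefix 'b' in productions for F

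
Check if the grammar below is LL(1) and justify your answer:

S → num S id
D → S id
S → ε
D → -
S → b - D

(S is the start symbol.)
Yes, the grammar is LL(1).

A grammar is LL(1) if for each non-terminal N with multiple productions, the predict sets of those productions are pairwise disjoint, where PREDICT(N → α) = (FIRST(α) \ {ε}) ∪ (FOLLOW(N) if α ⇒* ε).

Relevant sets:
  FIRST(S) = { 'b', 'num', ε }
  FOLLOW(S) = { $, 'id' }

For S:
  PREDICT(S → num S id) = { 'num' }
  PREDICT(S → ε) = { $, 'id' }
  PREDICT(S → b '-' D) = { 'b' }
For D:
  PREDICT(D → S id) = { 'b', 'id', 'num' }
  PREDICT(D → '-') = { '-' }

All predict sets are disjoint. The grammar IS LL(1).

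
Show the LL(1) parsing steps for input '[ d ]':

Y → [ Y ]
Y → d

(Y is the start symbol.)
LL(1) parsing maintains a stack (initially the start symbol over $) and the input. At each step: if the stack top is a terminal, match it against the current input token; if it is a non-terminal N, replace it with the RHS of M[N, lookahead] (the unique production whose predict set contains the lookahead).

Stack is shown with the top on the left.

Stack    Input    Action
------------------------
Y $      [ d ] $  output Y → [ Y ]
[ Y ] $  [ d ] $  match '['
Y ] $    d ] $    output Y → d
d ] $    d ] $    match 'd'
] $      ] $      match ']'
$        $        accept

The string is accepted.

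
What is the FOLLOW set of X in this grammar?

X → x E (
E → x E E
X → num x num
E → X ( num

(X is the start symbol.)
To compute FOLLOW(X), find every occurrence of X on a right-hand side N → α X β: add FIRST(β) \ {ε}, and if β is empty or nullable also add FOLLOW(N). Iterate to a fixed point.

X is the start symbol, so $ ∈ FOLLOW(X).
In E → X ( num: X is followed by '(' num, add FIRST('(' num) \ {ε} = { '(' }

Taking the union: FOLLOW(X) = { $, '(' }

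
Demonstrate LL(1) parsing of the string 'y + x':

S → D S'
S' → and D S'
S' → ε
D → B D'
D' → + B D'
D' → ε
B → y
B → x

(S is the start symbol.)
Stack is shown with the top on the left.

Stack        Input    Action
----------------------------
S $          y + x $  output S → D S'
D S' $       y + x $  output D → B D'
B D' S' $    y + x $  output B → y
y D' S' $    y + x $  match 'y'
D' S' $      + x $    output D' → + B D'
+ B D' S' $  + x $    match '+'
B D' S' $    x $      output B → x
x D' S' $    x $      match 'x'
D' S' $      $        output D' → ε
S' $         $        output S' → ε
$            $        accept

The string is accepted.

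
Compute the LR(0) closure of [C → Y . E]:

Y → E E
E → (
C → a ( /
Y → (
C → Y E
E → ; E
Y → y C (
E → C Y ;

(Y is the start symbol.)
{ [C → . Y E], [C → . a ( /], [C → Y . E], [E → . (], [E → . ; E], [E → . C Y ;], [Y → . (], [Y → . E E], [Y → . y C (] }

To compute CLOSURE, for each item [A → α.Bβ] where B is a non-terminal, add [B → .γ] for all productions B → γ; repeat for the newly added items until nothing changes.

Start with: [C → Y . E]
  [C → Y . E] has the dot before E: add [E → . (], [E → . ; E], [E → . C Y ;]
  [E → . C Y ;] has the dot before C: add [C → . a ( /], [C → . Y E]
  [C → . Y E] has the dot before Y: add [Y → . E E], [Y → . (], [Y → . y C (]
No further items can be added.

CLOSURE = { [C → . Y E], [C → . a ( /], [C → Y . E], [E → . (], [E → . ; E], [E → . C Y ;], [Y → . (], [Y → . E E], [Y → . y C (] }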